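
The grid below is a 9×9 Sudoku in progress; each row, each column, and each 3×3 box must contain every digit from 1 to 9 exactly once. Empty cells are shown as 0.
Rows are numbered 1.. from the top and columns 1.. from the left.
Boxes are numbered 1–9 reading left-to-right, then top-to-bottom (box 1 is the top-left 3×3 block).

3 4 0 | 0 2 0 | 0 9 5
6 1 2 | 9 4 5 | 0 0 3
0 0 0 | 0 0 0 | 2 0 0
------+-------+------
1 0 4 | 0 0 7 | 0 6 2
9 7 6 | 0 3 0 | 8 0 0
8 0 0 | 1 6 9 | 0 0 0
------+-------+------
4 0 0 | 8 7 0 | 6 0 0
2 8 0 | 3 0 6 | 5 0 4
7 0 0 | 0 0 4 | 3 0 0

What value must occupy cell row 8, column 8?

7

Cell row 8, column 8 itself could take any of {1, 7} by direct elimination.
Consider where 7 can go in row 8.
row 8, column 3 is out (box 7 already has a 7).
row 8, column 5 is out (column 5 already has a 7).
So the only cell in row 8 that can hold 7 is row 8, column 8.
Therefore row 8, column 8 = 7.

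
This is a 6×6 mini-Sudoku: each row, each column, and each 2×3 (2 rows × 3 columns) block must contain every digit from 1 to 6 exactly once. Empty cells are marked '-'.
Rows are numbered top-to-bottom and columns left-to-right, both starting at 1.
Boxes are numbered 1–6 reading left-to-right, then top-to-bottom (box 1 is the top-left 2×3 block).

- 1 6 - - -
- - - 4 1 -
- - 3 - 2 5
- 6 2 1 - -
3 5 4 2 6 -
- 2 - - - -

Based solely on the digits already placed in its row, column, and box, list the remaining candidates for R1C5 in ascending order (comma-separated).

Row 1 already contains {1, 6}.
Column 5 already contains {1, 2, 6}.
Its 2×3 block (box 2) already contains {1, 4}.
Removing those from 1–6 leaves {3, 5} as the candidates for R1C5.

3,5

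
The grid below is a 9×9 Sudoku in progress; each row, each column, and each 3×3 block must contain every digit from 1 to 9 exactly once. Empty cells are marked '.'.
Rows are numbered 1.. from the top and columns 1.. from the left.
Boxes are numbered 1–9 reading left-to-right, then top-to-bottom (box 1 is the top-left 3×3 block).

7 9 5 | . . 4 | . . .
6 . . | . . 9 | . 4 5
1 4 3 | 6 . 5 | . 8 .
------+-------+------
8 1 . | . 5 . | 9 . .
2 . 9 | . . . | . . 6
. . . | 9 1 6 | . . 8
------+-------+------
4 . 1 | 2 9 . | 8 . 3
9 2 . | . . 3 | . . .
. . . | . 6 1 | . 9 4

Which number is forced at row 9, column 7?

Cell row 9, column 7 itself could take any of {2, 5, 7} by direct elimination.
Consider where 2 can go in box 9.
row 7, column 8 is out (row 7 already has a 2).
row 8, column 7 is out (row 8 already has a 2).
row 8, column 8 is out (row 8 already has a 2).
row 8, column 9 is out (row 8 already has a 2).
So the only cell in box 9 that can hold 2 is row 9, column 7.
Therefore row 9, column 7 = 2.

2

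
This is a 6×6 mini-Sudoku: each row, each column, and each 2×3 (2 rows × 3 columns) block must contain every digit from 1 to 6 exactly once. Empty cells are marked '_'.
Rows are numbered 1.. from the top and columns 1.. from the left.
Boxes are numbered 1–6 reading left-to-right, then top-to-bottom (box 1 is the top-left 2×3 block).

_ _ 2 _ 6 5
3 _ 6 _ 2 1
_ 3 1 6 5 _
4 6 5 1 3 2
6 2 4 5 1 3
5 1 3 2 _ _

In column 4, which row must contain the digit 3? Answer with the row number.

1

Consider where 3 can go in column 4.
row 2, column 4 is out (row 2 already has a 3).
So the only cell in column 4 that can hold 3 is row 1, column 4.
That is row 1.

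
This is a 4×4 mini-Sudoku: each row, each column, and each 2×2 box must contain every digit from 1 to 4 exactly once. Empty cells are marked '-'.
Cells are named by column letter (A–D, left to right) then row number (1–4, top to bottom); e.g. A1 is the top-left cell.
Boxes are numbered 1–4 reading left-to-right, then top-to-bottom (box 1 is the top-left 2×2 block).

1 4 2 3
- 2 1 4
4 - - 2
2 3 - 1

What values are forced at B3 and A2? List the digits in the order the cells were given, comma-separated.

1,3

For B3:
  Row 3 already contains {2, 4}.
  Column B already contains {2, 3, 4}.
  Its 2×2 block (box 3) already contains {2, 3, 4}.
  The only value from 1–4 not eliminated is 1, so B3 = 1.
For A2:
  Row 2 already contains {1, 2, 4}.
  Column A already contains {1, 2, 4}.
  Its 2×2 block (box 1) already contains {1, 2, 4}.
  The only value from 1–4 not eliminated is 3, so A2 = 3.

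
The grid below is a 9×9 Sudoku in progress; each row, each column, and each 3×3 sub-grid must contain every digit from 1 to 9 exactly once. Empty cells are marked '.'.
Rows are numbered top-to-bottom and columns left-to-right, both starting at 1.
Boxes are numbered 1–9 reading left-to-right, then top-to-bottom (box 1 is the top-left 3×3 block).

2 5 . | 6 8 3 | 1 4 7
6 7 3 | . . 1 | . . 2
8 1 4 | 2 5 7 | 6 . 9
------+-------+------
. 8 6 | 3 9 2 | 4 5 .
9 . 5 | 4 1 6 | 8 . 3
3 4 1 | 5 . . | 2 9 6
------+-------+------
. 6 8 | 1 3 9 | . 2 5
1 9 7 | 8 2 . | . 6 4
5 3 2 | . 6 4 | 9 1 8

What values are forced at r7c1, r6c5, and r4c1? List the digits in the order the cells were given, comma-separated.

For r7c1:
  Row 7 already contains {1, 2, 3, 5, 6, 8, 9}.
  Column 1 already contains {1, 2, 3, 5, 6, 8, 9}.
  Its 3×3 block (box 7) already contains {1, 2, 3, 5, 6, 7, 8, 9}.
  The only value from 1–9 not eliminated is 4, so r7c1 = 4.
For r6c5:
  Row 6 already contains {1, 2, 3, 4, 5, 6, 9}.
  Column 5 already contains {1, 2, 3, 5, 6, 8, 9}.
  Its 3×3 block (box 5) already contains {1, 2, 3, 4, 5, 6, 9}.
  The only value from 1–9 not eliminated is 7, so r6c5 = 7.
For r4c1:
  Row 4 already contains {2, 3, 4, 5, 6, 8, 9}.
  Column 1 already contains {1, 2, 3, 5, 6, 8, 9}.
  Its 3×3 block (box 4) already contains {1, 3, 4, 5, 6, 8, 9}.
  The only value from 1–9 not eliminated is 7, so r4c1 = 7.

4,7,7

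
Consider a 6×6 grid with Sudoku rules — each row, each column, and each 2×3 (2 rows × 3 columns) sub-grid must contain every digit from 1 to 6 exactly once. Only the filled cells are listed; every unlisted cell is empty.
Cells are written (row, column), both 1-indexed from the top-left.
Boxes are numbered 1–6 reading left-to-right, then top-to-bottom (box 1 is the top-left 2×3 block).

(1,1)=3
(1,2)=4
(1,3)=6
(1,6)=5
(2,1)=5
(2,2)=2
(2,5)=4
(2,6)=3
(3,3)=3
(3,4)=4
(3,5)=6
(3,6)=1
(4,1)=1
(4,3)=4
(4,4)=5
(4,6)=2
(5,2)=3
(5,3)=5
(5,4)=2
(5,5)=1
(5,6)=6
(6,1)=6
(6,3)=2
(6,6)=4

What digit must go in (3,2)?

5

Row 3 already contains {1, 3, 4, 6}.
Column 2 already contains {2, 3, 4}.
Its 2×3 block (box 3) already contains {1, 3, 4}.
The only value from 1–6 not eliminated is 5, so (3,2) = 5.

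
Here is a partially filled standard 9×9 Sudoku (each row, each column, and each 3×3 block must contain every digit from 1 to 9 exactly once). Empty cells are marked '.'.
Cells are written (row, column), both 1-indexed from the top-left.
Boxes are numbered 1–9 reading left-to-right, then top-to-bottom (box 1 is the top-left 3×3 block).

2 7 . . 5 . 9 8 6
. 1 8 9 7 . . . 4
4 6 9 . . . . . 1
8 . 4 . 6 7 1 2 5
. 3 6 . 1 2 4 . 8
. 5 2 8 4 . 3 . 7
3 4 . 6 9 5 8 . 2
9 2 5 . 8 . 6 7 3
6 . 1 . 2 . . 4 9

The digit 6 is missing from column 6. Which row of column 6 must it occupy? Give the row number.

Consider where 6 can go in column 6.
(1,6) is out (row 1 already has a 6).
(3,6) is out (row 3 already has a 6).
(6,6) is out (box 5 already has a 6).
(8,6) is out (row 8 already has a 6).
(9,6) is out (row 9 already has a 6).
So the only cell in column 6 that can hold 6 is (2,6).
That is row 2.

2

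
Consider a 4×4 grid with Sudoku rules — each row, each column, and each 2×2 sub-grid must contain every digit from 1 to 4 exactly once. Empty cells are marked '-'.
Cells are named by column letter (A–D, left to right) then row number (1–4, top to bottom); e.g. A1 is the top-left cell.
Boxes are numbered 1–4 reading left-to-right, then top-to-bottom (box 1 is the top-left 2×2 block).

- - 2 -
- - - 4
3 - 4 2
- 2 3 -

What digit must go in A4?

Cell A4 itself could take any of {1, 4} by direct elimination.
Consider where 4 can go in row 4.
D4 is out (column D already has a 4).
So the only cell in row 4 that can hold 4 is A4.
Therefore A4 = 4.

4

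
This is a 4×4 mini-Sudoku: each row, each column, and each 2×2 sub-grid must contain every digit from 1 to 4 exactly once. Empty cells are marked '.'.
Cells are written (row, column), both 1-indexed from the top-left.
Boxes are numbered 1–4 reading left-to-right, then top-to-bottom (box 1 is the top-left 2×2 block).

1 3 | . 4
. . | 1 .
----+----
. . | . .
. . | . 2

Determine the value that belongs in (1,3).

2

Row 1 already contains {1, 3, 4}.
Column 3 already contains {1}.
Its 2×2 block (box 2) already contains {1, 4}.
The only value from 1–4 not eliminated is 2, so (1,3) = 2.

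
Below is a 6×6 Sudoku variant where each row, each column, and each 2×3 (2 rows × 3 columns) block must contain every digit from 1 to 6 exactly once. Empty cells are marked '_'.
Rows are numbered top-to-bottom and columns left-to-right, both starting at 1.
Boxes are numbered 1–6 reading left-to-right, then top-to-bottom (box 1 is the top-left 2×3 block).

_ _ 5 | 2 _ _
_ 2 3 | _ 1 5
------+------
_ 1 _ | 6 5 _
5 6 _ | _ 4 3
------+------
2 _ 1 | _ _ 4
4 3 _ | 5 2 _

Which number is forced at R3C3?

Cell R3C3 itself could take any of {2, 4} by direct elimination.
Consider where 4 can go in column 3.
R4C3 is out (row 4 already has a 4).
R6C3 is out (row 6 already has a 4).
So the only cell in column 3 that can hold 4 is R3C3.
Therefore R3C3 = 4.

4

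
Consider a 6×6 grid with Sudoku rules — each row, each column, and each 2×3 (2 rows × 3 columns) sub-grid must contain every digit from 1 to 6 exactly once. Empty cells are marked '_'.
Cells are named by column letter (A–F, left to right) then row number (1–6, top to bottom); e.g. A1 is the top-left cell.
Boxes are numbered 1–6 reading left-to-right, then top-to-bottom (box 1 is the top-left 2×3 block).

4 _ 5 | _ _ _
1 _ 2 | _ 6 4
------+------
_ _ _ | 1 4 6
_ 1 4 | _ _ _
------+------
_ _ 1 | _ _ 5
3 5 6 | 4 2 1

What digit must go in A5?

Row 5 already contains {1, 5}.
Column A already contains {1, 3, 4}.
Its 2×3 block (box 5) already contains {1, 3, 5, 6}.
The only value from 1–6 not eliminated is 2, so A5 = 2.

2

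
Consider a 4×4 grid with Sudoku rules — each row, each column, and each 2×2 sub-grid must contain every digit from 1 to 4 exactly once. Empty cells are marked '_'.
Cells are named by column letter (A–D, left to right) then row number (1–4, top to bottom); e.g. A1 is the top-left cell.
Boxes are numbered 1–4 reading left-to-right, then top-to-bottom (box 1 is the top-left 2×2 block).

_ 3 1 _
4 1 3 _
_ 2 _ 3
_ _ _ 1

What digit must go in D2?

2

Row 2 already contains {1, 3, 4}.
Column D already contains {1, 3}.
Its 2×2 block (box 2) already contains {1, 3}.
The only value from 1–4 not eliminated is 2, so D2 = 2.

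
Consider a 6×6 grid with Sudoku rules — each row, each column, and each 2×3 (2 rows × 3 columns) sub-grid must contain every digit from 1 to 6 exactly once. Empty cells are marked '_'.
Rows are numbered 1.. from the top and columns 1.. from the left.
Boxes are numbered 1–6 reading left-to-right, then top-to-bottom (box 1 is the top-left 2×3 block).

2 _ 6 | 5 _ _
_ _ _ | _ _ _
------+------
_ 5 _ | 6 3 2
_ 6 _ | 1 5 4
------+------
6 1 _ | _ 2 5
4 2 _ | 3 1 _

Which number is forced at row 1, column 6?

1

Cell row 1, column 6 itself could take any of {1, 3} by direct elimination.
Consider where 1 can go in row 1.
row 1, column 2 is out (column 2 already has a 1).
row 1, column 5 is out (column 5 already has a 1).
So the only cell in row 1 that can hold 1 is row 1, column 6.
Therefore row 1, column 6 = 1.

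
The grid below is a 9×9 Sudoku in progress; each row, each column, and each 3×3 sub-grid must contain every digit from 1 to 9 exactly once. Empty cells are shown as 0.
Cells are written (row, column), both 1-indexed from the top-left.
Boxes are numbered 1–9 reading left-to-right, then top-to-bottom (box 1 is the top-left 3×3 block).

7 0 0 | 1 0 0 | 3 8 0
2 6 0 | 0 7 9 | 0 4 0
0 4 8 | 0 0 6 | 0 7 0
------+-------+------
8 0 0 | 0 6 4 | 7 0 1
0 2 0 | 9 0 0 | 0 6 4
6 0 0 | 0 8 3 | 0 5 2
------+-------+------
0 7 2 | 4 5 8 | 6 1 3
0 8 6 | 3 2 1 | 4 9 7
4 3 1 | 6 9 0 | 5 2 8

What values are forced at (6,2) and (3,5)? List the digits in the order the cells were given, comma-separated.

1,3

For (6,2):
  Consider where 1 can go in column 2.
  (1,2) is out (row 1 already has a 1).
  (4,2) is out (row 4 already has a 1).
  So the only cell in column 2 that can hold 1 is (6,2).
  So (6,2) = 1.
For (3,5):
  Row 3 already contains {4, 6, 7, 8}.
  Column 5 already contains {2, 5, 6, 7, 8, 9}.
  Its 3×3 block (box 2) already contains {1, 6, 7, 9}.
  The only value from 1–9 not eliminated is 3, so (3,5) = 3.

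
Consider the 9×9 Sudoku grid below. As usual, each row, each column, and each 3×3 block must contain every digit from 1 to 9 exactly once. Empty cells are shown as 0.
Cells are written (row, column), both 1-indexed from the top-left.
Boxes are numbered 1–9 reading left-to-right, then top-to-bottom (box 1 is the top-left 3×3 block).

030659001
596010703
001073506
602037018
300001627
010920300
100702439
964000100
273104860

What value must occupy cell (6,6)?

Cell (6,6) itself could take any of {5, 6, 8} by direct elimination.
Consider where 6 can go in row 6.
(6,1) is out (column 1 already has a 6).
(6,3) is out (column 3 already has a 6).
(6,8) is out (column 8 already has a 6).
(6,9) is out (column 9 already has a 6).
So the only cell in row 6 that can hold 6 is (6,6).
Therefore (6,6) = 6.

6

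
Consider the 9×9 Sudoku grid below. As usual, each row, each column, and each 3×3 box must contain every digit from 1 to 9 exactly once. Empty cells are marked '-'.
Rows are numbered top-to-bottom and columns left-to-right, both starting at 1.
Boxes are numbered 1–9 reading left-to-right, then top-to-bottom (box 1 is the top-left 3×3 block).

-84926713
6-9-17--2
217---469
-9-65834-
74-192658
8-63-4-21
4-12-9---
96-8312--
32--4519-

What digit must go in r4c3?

Row 4 already contains {3, 4, 5, 6, 8, 9}.
Column 3 already contains {1, 4, 6, 7, 9}.
Its 3×3 block (box 4) already contains {4, 6, 7, 8, 9}.
The only value from 1–9 not eliminated is 2, so r4c3 = 2.

2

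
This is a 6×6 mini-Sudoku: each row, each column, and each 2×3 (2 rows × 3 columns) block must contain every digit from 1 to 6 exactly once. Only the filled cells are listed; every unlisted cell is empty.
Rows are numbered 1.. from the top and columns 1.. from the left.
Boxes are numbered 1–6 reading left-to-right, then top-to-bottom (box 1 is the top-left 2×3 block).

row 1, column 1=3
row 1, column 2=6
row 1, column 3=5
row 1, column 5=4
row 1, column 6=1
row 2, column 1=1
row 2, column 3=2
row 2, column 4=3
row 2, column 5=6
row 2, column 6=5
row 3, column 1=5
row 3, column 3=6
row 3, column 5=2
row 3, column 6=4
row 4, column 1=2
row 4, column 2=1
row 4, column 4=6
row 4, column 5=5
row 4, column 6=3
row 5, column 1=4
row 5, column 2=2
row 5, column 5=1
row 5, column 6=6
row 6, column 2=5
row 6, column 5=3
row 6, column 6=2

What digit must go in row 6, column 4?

4

Row 6 already contains {2, 3, 5}.
Column 4 already contains {3, 6}.
Its 2×3 block (box 6) already contains {1, 2, 3, 6}.
The only value from 1–6 not eliminated is 4, so row 6, column 4 = 4.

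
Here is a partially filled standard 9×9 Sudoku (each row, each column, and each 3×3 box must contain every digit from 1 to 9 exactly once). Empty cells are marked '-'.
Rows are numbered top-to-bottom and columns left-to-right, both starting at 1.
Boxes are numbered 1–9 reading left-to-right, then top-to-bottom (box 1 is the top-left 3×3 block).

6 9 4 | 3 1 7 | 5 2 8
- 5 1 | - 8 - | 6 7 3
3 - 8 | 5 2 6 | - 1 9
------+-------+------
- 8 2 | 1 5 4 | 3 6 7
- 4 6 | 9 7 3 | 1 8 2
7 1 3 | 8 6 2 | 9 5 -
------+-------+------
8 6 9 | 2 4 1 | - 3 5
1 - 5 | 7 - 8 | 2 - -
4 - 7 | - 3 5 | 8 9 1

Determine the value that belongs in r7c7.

Row 7 already contains {1, 2, 3, 4, 5, 6, 8, 9}.
Column 7 already contains {1, 2, 3, 5, 6, 8, 9}.
Its 3×3 block (box 9) already contains {1, 2, 3, 5, 8, 9}.
The only value from 1–9 not eliminated is 7, so r7c7 = 7.

7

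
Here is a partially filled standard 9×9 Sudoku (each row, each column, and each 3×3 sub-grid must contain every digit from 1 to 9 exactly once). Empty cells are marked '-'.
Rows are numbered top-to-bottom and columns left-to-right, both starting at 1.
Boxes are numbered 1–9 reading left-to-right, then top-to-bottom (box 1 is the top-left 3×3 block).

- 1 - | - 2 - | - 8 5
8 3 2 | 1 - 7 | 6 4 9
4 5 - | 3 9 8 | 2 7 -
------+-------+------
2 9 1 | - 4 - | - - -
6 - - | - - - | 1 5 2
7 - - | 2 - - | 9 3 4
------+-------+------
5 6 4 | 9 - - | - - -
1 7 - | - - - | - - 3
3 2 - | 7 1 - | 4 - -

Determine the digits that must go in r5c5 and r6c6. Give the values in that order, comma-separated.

For r5c5:
  Consider where 7 can go in row 5.
  r5c2 is out (column 2 already has a 7).
  r5c3 is out (box 4 already has a 7).
  r5c4 is out (column 4 already has a 7).
  r5c6 is out (column 6 already has a 7).
  So the only cell in row 5 that can hold 7 is r5c5.
  So r5c5 = 7.
For r6c6:
  Consider where 1 can go in column 6.
  r1c6 is out (row 1 already has a 1). r4c6 is out (row 4 already has a 1). r5c6 is out (row 5 already has a 1). r7c6 is out (box 8 already has a 1). The remaining empty cells in column 6 are similarly blocked.
  So the only cell in column 6 that can hold 1 is r6c6.
  So r6c6 = 1.

7,1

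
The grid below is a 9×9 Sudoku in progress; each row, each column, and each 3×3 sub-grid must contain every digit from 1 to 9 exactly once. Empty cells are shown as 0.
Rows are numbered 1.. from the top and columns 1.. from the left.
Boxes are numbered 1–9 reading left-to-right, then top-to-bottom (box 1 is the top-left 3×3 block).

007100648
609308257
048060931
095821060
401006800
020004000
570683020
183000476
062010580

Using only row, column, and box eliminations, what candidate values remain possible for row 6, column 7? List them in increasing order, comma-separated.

Row 6 already contains {2, 4}.
Column 7 already contains {2, 4, 5, 6, 8, 9}.
Its 3×3 block (box 6) already contains {6, 8}.
Removing those from 1–9 leaves {1, 3, 7} as the candidates for row 6, column 7.

1,3,7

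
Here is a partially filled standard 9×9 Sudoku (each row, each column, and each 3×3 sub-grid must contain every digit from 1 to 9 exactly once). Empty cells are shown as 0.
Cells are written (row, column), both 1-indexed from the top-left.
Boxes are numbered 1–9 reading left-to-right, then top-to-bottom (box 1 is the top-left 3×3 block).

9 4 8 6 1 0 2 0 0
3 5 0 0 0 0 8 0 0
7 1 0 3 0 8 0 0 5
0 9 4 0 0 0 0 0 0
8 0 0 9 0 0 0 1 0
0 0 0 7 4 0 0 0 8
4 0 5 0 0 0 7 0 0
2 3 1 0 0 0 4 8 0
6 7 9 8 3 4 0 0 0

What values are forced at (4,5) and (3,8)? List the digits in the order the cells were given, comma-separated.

8,4

For (4,5):
  Consider where 8 can go in box 5.
  (4,4) is out (column 4 already has a 8).
  (4,6) is out (column 6 already has a 8).
  (5,5) is out (row 5 already has a 8).
  (5,6) is out (row 5 already has a 8).
  (6,6) is out (row 6 already has a 8).
  So the only cell in box 5 that can hold 8 is (4,5).
  So (4,5) = 8.
For (3,8):
  Consider where 4 can go in row 3.
  (3,3) is out (column 3 already has a 4).
  (3,5) is out (column 5 already has a 4).
  (3,7) is out (column 7 already has a 4).
  So the only cell in row 3 that can hold 4 is (3,8).
  So (3,8) = 4.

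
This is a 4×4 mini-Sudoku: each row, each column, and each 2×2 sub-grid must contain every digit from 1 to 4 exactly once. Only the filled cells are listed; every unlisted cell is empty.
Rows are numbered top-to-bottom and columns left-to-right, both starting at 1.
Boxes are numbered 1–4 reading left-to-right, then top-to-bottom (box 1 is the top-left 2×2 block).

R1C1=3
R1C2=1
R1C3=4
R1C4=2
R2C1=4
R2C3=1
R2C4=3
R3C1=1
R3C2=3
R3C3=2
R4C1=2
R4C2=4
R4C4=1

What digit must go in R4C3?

3

Row 4 already contains {1, 2, 4}.
Column 3 already contains {1, 2, 4}.
Its 2×2 block (box 4) already contains {1, 2}.
The only value from 1–4 not eliminated is 3, so R4C3 = 3.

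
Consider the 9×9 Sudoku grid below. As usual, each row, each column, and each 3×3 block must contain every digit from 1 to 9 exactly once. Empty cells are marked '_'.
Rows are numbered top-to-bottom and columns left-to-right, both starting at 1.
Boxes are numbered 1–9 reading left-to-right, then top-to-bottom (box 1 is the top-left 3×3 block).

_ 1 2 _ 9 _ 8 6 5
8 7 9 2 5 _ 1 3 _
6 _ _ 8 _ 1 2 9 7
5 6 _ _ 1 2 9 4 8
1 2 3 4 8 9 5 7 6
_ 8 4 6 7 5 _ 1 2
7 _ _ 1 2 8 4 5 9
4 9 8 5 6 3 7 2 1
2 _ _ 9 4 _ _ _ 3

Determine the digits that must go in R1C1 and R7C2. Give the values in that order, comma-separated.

3,3

For R1C1:
  Row 1 already contains {1, 2, 5, 6, 8, 9}.
  Column 1 already contains {1, 2, 4, 5, 6, 7, 8}.
  Its 3×3 block (box 1) already contains {1, 2, 6, 7, 8, 9}.
  The only value from 1–9 not eliminated is 3, so R1C1 = 3.
For R7C2:
  Row 7 already contains {1, 2, 4, 5, 7, 8, 9}.
  Column 2 already contains {1, 2, 6, 7, 8, 9}.
  Its 3×3 block (box 7) already contains {2, 4, 7, 8, 9}.
  The only value from 1–9 not eliminated is 3, so R7C2 = 3.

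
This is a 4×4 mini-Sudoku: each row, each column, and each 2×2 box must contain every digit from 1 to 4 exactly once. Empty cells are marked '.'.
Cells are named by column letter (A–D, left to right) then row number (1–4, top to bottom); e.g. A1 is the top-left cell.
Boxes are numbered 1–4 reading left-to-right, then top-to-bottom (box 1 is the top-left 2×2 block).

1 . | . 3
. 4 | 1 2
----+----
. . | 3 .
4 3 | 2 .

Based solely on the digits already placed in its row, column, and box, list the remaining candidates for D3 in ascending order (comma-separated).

Row 3 already contains {3}.
Column D already contains {2, 3}.
Its 2×2 block (box 4) already contains {2, 3}.
Removing those from 1–4 leaves {1, 4} as the candidates for D3.

1,4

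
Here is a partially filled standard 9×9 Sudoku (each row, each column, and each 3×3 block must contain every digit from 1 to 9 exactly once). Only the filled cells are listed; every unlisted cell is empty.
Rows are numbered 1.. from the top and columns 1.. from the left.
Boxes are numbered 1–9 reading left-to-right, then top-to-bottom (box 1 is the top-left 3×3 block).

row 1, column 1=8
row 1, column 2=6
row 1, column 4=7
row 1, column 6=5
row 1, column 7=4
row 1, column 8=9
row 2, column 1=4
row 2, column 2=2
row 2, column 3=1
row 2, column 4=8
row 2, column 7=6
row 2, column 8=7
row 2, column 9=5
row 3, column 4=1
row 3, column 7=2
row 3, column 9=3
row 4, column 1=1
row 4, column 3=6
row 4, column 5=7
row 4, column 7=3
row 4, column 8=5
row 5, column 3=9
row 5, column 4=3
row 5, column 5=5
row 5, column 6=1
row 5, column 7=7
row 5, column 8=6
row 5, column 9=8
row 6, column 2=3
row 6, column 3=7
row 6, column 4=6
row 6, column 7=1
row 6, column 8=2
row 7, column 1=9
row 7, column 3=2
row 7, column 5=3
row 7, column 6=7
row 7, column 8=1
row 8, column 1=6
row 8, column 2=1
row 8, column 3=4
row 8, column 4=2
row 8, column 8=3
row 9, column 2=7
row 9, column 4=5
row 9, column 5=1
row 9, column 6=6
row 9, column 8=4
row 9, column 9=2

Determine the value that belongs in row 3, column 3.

Row 3 already contains {1, 2, 3}.
Column 3 already contains {1, 2, 4, 6, 7, 9}.
Its 3×3 block (box 1) already contains {1, 2, 4, 6, 8}.
The only value from 1–9 not eliminated is 5, so row 3, column 3 = 5.

5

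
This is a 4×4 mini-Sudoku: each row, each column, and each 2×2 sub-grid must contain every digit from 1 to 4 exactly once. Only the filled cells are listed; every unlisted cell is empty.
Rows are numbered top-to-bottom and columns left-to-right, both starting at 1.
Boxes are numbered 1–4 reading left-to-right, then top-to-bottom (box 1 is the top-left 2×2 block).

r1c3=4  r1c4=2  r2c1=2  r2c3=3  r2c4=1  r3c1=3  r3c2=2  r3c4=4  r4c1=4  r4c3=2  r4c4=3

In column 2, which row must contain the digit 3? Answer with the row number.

1

Consider where 3 can go in column 2.
r2c2 is out (row 2 already has a 3).
r4c2 is out (row 4 already has a 3).
So the only cell in column 2 that can hold 3 is r1c2.
That is row 1.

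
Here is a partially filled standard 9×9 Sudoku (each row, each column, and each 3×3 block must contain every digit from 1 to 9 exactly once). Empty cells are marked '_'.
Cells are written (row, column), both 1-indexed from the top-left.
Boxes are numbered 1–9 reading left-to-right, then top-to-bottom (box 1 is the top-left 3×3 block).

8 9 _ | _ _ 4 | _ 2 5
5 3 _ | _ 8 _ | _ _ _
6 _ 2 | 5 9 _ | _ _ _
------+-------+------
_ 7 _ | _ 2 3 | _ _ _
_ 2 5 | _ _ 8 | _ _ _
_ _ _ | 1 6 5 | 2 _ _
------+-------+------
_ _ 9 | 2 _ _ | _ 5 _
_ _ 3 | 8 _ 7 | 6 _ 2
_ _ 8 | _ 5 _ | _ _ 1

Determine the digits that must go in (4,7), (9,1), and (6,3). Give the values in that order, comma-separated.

5,2,4

For (4,7):
  Consider where 5 can go in row 4.
  (4,1) is out (column 1 already has a 5).
  (4,3) is out (column 3 already has a 5).
  (4,4) is out (column 4 already has a 5).
  (4,8) is out (column 8 already has a 5).
  (4,9) is out (column 9 already has a 5).
  So the only cell in row 4 that can hold 5 is (4,7).
  So (4,7) = 5.
For (9,1):
  Consider where 2 can go in box 7.
  (7,1) is out (row 7 already has a 2).
  (7,2) is out (row 7 already has a 2).
  (8,1) is out (row 8 already has a 2).
  (8,2) is out (row 8 already has a 2).
  (9,2) is out (column 2 already has a 2).
  So the only cell in box 7 that can hold 2 is (9,1).
  So (9,1) = 2.
For (6,3):
  Row 6 already contains {1, 2, 5, 6}.
  Column 3 already contains {2, 3, 5, 8, 9}.
  Its 3×3 block (box 4) already contains {2, 5, 7}.
  The only value from 1–9 not eliminated is 4, so (6,3) = 4.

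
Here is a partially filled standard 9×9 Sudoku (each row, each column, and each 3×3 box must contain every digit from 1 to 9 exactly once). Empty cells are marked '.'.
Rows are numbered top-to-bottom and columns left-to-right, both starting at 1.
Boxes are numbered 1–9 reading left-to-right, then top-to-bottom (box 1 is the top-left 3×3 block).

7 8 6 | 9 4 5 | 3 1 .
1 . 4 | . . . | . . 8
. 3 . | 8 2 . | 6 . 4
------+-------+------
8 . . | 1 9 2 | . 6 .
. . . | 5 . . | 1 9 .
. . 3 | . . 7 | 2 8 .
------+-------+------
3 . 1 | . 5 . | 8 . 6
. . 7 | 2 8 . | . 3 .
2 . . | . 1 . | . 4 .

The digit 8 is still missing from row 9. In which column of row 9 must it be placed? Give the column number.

Consider where 8 can go in row 9.
R9C2 is out (column 2 already has a 8).
R9C4 is out (column 4 already has a 8).
R9C6 is out (box 8 already has a 8).
R9C7 is out (column 7 already has a 8).
R9C9 is out (column 9 already has a 8).
So the only cell in row 9 that can hold 8 is R9C3.
That is column 3.

3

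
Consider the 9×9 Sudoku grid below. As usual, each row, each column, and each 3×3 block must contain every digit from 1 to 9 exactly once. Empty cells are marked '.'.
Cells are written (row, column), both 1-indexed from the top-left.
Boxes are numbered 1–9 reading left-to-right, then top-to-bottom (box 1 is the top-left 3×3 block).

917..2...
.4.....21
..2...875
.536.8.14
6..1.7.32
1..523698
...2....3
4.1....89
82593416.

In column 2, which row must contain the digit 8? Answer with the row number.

5

Consider where 8 can go in column 2.
(3,2) is out (row 3 already has a 8).
(6,2) is out (row 6 already has a 8).
(7,2) is out (box 7 already has a 8).
(8,2) is out (row 8 already has a 8).
So the only cell in column 2 that can hold 8 is (5,2).
That is row 5.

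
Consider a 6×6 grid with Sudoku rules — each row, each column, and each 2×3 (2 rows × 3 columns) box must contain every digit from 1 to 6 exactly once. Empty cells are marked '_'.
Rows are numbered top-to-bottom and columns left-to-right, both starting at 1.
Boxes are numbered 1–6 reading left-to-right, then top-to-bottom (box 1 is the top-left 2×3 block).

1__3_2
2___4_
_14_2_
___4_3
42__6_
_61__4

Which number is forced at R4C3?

Cell R4C3 itself could take any of {2, 5, 6} by direct elimination.
Consider where 2 can go in row 4.
R4C1 is out (column 1 already has a 2).
R4C2 is out (column 2 already has a 2).
R4C5 is out (column 5 already has a 2).
So the only cell in row 4 that can hold 2 is R4C3.
Therefore R4C3 = 2.

2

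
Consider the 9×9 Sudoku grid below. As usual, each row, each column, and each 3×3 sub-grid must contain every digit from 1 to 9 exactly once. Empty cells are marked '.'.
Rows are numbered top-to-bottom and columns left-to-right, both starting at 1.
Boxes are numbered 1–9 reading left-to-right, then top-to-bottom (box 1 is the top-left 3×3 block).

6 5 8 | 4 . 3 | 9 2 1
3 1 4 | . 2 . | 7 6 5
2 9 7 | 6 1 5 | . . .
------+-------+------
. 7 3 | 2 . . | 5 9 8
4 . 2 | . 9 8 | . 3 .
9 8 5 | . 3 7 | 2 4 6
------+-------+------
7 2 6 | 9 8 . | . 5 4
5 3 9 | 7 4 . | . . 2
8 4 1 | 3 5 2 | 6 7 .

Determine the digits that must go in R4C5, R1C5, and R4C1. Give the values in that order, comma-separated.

For R4C5:
  Row 4 already contains {2, 3, 5, 7, 8, 9}.
  Column 5 already contains {1, 2, 3, 4, 5, 8, 9}.
  Its 3×3 block (box 5) already contains {2, 3, 7, 8, 9}.
  The only value from 1–9 not eliminated is 6, so R4C5 = 6.
For R1C5:
  Row 1 already contains {1, 2, 3, 4, 5, 6, 8, 9}.
  Column 5 already contains {1, 2, 3, 4, 5, 8, 9}.
  Its 3×3 block (box 2) already contains {1, 2, 3, 4, 5, 6}.
  The only value from 1–9 not eliminated is 7, so R1C5 = 7.
For R4C1:
  Row 4 already contains {2, 3, 5, 7, 8, 9}.
  Column 1 already contains {2, 3, 4, 5, 6, 7, 8, 9}.
  Its 3×3 block (box 4) already contains {2, 3, 4, 5, 7, 8, 9}.
  The only value from 1–9 not eliminated is 1, so R4C1 = 1.

6,7,1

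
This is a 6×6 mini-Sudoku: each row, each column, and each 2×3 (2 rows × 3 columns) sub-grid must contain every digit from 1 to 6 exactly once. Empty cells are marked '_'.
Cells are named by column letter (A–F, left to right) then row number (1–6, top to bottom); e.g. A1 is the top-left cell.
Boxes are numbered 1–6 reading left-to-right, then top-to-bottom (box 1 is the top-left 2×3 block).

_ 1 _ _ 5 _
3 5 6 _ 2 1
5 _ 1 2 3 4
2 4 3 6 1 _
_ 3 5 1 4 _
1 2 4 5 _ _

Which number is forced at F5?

Cell F5 itself could take any of {2, 6} by direct elimination.
Consider where 2 can go in row 5.
A5 is out (column A already has a 2).
So the only cell in row 5 that can hold 2 is F5.
Therefore F5 = 2.

2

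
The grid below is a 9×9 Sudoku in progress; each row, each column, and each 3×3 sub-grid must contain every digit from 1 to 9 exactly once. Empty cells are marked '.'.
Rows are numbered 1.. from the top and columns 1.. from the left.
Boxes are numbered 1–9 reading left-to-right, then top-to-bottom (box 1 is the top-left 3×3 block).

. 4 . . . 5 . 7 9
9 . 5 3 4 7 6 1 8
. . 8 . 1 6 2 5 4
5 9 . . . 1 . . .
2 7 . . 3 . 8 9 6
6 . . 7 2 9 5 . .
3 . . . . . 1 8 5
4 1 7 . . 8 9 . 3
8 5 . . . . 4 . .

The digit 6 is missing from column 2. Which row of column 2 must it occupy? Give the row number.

Consider where 6 can go in column 2.
row 2, column 2 is out (row 2 already has a 6).
row 3, column 2 is out (row 3 already has a 6).
row 6, column 2 is out (row 6 already has a 6).
So the only cell in column 2 that can hold 6 is row 7, column 2.
That is row 7.

7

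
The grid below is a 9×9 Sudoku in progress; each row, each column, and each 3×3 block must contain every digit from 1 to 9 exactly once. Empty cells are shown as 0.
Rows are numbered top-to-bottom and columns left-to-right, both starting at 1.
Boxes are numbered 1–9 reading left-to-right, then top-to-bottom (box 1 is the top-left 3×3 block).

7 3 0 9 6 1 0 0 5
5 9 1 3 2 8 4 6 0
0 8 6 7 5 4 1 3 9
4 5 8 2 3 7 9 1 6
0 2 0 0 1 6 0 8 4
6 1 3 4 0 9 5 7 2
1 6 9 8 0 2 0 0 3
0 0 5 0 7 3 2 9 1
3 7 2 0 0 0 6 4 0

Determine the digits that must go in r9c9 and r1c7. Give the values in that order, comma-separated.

8,8

For r9c9:
  Row 9 already contains {2, 3, 4, 6, 7}.
  Column 9 already contains {1, 2, 3, 4, 5, 6, 9}.
  Its 3×3 block (box 9) already contains {1, 2, 3, 4, 6, 9}.
  The only value from 1–9 not eliminated is 8, so r9c9 = 8.
For r1c7:
  Row 1 already contains {1, 3, 5, 6, 7, 9}.
  Column 7 already contains {1, 2, 4, 5, 6, 9}.
  Its 3×3 block (box 3) already contains {1, 3, 4, 5, 6, 9}.
  The only value from 1–9 not eliminated is 8, so r1c7 = 8.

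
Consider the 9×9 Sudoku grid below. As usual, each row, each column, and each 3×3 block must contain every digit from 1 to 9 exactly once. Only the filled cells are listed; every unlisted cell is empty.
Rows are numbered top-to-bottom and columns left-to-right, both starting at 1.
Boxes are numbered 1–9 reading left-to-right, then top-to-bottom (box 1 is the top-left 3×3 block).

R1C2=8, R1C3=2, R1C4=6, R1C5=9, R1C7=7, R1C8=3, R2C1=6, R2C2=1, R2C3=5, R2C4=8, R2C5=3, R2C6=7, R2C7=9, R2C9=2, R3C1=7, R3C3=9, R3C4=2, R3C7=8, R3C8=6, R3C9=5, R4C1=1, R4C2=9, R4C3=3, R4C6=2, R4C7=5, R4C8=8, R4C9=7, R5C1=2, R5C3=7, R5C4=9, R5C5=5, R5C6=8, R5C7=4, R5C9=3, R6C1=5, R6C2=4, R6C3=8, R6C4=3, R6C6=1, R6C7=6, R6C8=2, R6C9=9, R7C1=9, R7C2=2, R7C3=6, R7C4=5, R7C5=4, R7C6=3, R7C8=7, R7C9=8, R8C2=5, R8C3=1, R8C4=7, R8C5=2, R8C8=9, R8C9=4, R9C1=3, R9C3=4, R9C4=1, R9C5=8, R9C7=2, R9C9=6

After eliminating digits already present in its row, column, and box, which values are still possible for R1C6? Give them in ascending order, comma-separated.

Row 1 already contains {2, 3, 6, 7, 8, 9}.
Column 6 already contains {1, 2, 3, 7, 8}.
Its 3×3 block (box 2) already contains {2, 3, 6, 7, 8, 9}.
Removing those from 1–9 leaves {4, 5} as the candidates for R1C6.

4,5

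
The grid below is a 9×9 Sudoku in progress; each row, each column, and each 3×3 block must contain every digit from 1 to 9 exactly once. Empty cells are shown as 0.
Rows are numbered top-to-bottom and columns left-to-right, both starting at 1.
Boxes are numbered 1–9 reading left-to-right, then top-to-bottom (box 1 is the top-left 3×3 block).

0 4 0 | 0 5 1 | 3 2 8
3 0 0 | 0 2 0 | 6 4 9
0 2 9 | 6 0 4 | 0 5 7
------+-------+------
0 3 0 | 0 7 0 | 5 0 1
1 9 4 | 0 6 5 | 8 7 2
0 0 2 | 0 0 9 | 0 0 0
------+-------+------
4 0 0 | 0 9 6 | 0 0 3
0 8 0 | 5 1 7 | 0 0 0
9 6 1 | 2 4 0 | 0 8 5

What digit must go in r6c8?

Cell r6c8 itself could take any of {3, 6} by direct elimination.
Consider where 3 can go in box 6.
r4c8 is out (row 4 already has a 3).
r6c7 is out (column 7 already has a 3).
r6c9 is out (column 9 already has a 3).
So the only cell in box 6 that can hold 3 is r6c8.
Therefore r6c8 = 3.

3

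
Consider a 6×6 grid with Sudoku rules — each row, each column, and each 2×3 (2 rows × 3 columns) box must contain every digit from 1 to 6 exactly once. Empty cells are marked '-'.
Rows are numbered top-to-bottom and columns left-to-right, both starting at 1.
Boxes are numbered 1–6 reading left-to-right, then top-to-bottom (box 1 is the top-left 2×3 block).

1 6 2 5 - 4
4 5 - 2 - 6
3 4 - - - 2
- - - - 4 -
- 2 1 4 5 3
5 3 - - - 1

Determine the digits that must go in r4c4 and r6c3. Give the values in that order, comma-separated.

3,4

For r4c4:
  Consider where 3 can go in column 4.
  r3c4 is out (row 3 already has a 3).
  r6c4 is out (row 6 already has a 3).
  So the only cell in column 4 that can hold 3 is r4c4.
  So r4c4 = 3.
For r6c3:
  Consider where 4 can go in box 5.
  r5c1 is out (row 5 already has a 4).
  So the only cell in box 5 that can hold 4 is r6c3.
  So r6c3 = 4.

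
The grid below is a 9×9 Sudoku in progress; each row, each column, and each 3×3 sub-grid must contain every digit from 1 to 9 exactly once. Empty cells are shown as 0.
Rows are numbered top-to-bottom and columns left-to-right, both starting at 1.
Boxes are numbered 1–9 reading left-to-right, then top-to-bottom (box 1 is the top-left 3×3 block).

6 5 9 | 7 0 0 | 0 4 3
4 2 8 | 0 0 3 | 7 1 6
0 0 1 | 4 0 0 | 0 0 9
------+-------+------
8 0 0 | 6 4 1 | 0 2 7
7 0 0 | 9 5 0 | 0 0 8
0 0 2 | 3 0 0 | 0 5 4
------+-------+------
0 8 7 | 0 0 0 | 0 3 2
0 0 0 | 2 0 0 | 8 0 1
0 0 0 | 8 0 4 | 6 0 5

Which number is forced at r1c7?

Row 1 already contains {3, 4, 5, 6, 7, 9}.
Column 7 already contains {6, 7, 8}.
Its 3×3 block (box 3) already contains {1, 3, 4, 6, 7, 9}.
The only value from 1–9 not eliminated is 2, so r1c7 = 2.

2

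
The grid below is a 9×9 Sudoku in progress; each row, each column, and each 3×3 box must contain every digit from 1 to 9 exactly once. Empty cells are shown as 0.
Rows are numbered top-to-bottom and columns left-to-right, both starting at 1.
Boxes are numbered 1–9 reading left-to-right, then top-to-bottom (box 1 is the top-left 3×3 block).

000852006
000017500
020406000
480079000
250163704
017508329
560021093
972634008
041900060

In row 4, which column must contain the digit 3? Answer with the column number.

3

Consider where 3 can go in row 4.
R4C4 is out (box 5 already has a 3).
R4C7 is out (column 7 already has a 3).
R4C8 is out (box 6 already has a 3).
R4C9 is out (column 9 already has a 3).
So the only cell in row 4 that can hold 3 is R4C3.
That is column 3.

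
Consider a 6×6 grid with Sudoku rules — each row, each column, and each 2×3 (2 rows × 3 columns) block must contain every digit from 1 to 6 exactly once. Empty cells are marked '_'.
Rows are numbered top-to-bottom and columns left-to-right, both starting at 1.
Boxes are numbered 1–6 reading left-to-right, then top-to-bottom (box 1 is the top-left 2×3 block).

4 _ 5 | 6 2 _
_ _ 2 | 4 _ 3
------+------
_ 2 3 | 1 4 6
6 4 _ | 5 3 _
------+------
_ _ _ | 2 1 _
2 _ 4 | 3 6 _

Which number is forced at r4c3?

1

Row 4 already contains {3, 4, 5, 6}.
Column 3 already contains {2, 3, 4, 5}.
Its 2×3 block (box 3) already contains {2, 3, 4, 6}.
The only value from 1–6 not eliminated is 1, so r4c3 = 1.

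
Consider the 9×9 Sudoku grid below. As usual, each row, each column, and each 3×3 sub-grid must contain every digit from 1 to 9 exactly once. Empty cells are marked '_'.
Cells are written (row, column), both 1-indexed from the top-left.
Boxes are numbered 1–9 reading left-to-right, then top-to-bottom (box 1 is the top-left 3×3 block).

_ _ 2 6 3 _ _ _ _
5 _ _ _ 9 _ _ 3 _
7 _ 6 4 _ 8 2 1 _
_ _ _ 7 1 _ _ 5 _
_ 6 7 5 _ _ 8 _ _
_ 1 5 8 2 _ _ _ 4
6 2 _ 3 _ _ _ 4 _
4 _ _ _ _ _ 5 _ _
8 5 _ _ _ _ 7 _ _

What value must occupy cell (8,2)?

7

Cell (8,2) itself could take any of {3, 7, 9} by direct elimination.
Consider where 7 can go in box 7.
(7,3) is out (column 3 already has a 7).
(8,3) is out (column 3 already has a 7).
(9,3) is out (row 9 already has a 7).
So the only cell in box 7 that can hold 7 is (8,2).
Therefore (8,2) = 7.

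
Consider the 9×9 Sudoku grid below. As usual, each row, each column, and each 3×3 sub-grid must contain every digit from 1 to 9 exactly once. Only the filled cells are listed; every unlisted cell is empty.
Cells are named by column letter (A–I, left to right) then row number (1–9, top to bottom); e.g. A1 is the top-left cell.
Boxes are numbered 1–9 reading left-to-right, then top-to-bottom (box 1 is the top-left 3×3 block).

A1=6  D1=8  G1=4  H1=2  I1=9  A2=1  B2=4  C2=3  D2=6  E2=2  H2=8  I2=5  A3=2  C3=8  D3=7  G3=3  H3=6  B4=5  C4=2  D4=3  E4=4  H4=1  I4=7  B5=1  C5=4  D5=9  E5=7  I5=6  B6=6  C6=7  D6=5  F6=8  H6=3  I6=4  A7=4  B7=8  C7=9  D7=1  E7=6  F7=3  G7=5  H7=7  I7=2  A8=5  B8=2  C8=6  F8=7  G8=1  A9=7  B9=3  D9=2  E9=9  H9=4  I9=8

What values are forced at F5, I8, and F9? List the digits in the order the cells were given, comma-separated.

2,3,5

For F5:
  Row 5 already contains {1, 4, 6, 7, 9}.
  Column F already contains {3, 7, 8}.
  Its 3×3 block (box 5) already contains {3, 4, 5, 7, 8, 9}.
  The only value from 1–9 not eliminated is 2, so F5 = 2.
For I8:
  Row 8 already contains {1, 2, 5, 6, 7}.
  Column I already contains {2, 4, 5, 6, 7, 8, 9}.
  Its 3×3 block (box 9) already contains {1, 2, 4, 5, 7, 8}.
  The only value from 1–9 not eliminated is 3, so I8 = 3.
For F9:
  Row 9 already contains {2, 3, 4, 7, 8, 9}.
  Column F already contains {3, 7, 8}.
  Its 3×3 block (box 8) already contains {1, 2, 3, 6, 7, 9}.
  The only value from 1–9 not eliminated is 5, so F9 = 5.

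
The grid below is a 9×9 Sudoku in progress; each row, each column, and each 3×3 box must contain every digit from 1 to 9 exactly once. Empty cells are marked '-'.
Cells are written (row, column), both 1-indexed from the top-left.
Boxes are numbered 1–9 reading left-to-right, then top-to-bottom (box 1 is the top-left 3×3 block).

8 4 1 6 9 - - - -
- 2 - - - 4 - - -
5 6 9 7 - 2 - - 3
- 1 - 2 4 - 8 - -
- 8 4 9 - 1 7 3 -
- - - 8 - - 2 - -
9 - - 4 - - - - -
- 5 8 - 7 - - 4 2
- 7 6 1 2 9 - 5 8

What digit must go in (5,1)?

Cell (5,1) itself could take any of {2, 6} by direct elimination.
Consider where 2 can go in box 4.
(4,1) is out (row 4 already has a 2).
(4,3) is out (row 4 already has a 2).
(6,1) is out (row 6 already has a 2).
(6,2) is out (row 6 already has a 2).
(6,3) is out (row 6 already has a 2).
So the only cell in box 4 that can hold 2 is (5,1).
Therefore (5,1) = 2.

2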